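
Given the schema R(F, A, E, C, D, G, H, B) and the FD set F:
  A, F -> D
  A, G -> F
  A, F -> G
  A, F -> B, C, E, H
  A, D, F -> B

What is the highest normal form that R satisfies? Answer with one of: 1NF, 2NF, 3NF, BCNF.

BCNF

Candidate keys: {A, F}, {A, G}. Prime attributes: {A, F, G}.
The left-hand side of every FD is a superkey, so BCNF is satisfied.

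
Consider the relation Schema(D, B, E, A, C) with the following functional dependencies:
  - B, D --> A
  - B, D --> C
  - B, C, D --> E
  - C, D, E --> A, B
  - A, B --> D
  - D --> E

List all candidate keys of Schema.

{A, B}, {B, D}, {C, D}

{A, B} is a candidate key since {A, B}⁺ = {A, B, C, D, E} covers every attribute.
{B, D} is a candidate key since {B, D}⁺ = {A, B, C, D, E} covers every attribute.
{C, D} is a candidate key since {C, D}⁺ = {A, B, C, D, E} covers every attribute.
These are minimal and exhaustive — every other superkey contains one of them.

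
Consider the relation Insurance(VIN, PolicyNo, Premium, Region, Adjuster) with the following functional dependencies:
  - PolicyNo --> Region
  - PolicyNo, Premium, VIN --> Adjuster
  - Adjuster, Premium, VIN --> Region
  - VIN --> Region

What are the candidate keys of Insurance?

No FD produces {PolicyNo, Premium, VIN}, so they must be in every candidate key.
{PolicyNo, Premium, VIN} is a candidate key since {PolicyNo, Premium, VIN}⁺ = {Adjuster, PolicyNo, Premium, Region, VIN} covers every attribute.
Every other attribute set either contains this one or has a smaller closure.

{PolicyNo, Premium, VIN}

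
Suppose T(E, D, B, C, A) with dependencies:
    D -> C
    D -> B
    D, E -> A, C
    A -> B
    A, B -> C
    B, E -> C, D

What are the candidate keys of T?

No FD produces {E}, so it must be in every candidate key.
{A, E}⁺ = {A, B, C, D, E}, which is every attribute, so {A, E} is a candidate key.
{B, E}⁺ = {A, B, C, D, E}, which is every attribute, so {B, E} is a candidate key.
{D, E}⁺ = {A, B, C, D, E}, which is every attribute, so {D, E} is a candidate key.
These are minimal and exhaustive — every other superkey contains one of them.

{A, E}, {B, E}, {D, E}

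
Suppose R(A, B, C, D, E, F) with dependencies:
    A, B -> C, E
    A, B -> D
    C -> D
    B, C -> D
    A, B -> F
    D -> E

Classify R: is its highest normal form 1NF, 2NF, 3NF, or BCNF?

2NF

Candidate key: {A, B}. Prime attributes: {A, B}.
For C -> D we have {C}⁺ = {C, D, E}; {C} is not a superkey, so BCNF fails.
C -> D determines the non-prime attribute {D} from a non-superkey — 3NF is violated.
No proper subset of a key has a non-prime attribute in its closure, so there is no partial dependency; 2NF holds.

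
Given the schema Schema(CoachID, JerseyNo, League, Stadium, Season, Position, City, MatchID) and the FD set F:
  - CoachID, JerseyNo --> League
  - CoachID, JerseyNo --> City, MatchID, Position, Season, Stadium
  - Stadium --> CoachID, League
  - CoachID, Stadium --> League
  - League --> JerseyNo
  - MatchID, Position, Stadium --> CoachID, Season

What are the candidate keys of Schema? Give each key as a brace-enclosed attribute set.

Closure of {Stadium} is {City, CoachID, JerseyNo, League, MatchID, Position, Season, Stadium}, the whole schema; {Stadium} is a candidate key.
Closure of {CoachID, JerseyNo} is {City, CoachID, JerseyNo, League, MatchID, Position, Season, Stadium}, the whole schema; {CoachID, JerseyNo} is a candidate key.
Closure of {CoachID, League} is {City, CoachID, JerseyNo, League, MatchID, Position, Season, Stadium}, the whole schema; {CoachID, League} is a candidate key.
No proper subset of any of these is a key, and no other minimal superkey exists.

{CoachID, JerseyNo}, {CoachID, League}, {Stadium}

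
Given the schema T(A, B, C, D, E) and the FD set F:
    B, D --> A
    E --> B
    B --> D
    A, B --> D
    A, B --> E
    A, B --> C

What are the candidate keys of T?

{B}, {E}

Closure of {B} is {A, B, C, D, E}, the whole schema; {B} is a candidate key.
Closure of {E} is {A, B, C, D, E}, the whole schema; {E} is a candidate key.
These are minimal and exhaustive — every other superkey contains one of them.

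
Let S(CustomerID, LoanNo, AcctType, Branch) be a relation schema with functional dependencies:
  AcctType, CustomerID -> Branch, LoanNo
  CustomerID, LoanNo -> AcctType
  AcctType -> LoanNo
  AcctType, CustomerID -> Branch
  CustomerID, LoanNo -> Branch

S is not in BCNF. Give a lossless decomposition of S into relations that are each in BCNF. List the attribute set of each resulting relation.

{AcctType, Branch, CustomerID}; {AcctType, LoanNo}

Candidate keys of the original relation: {AcctType, CustomerID}, {CustomerID, LoanNo}.
Within {AcctType, Branch, CustomerID, LoanNo}: {AcctType}⁺ ∩ {AcctType, Branch, CustomerID, LoanNo} = {AcctType, LoanNo}, not the whole set, so AcctType -> LoanNo violates BCNF; decompose into {AcctType, LoanNo} and {AcctType, Branch, CustomerID}.
{AcctType, LoanNo}: every determinant is a superkey — BCNF.
{AcctType, Branch, CustomerID}: every determinant is a superkey — BCNF.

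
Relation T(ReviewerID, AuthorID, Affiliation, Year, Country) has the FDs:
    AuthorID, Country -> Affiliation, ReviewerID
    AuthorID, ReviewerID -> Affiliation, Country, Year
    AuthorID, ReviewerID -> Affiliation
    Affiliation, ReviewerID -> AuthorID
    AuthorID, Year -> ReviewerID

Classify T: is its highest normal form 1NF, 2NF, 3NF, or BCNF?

BCNF

Candidate keys: {Affiliation, ReviewerID}, {AuthorID, Country}, {AuthorID, ReviewerID}, {AuthorID, Year}. Prime attributes: {Affiliation, AuthorID, Country, ReviewerID, Year}.
Each dependency's left side is a superkey — BCNF holds.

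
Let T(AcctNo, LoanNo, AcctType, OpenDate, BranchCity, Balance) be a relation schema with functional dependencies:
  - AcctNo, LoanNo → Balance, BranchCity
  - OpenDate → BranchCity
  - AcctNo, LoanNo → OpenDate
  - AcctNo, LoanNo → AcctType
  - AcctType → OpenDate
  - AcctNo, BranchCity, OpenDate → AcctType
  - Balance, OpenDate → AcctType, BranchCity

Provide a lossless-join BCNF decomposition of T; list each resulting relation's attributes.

{AcctNo, AcctType, Balance, LoanNo}; {AcctType, OpenDate}; {BranchCity, OpenDate}

Candidate key of the original relation: {AcctNo, LoanNo}.
{AcctNo, AcctType, Balance, BranchCity, LoanNo, OpenDate}: {OpenDate} determines {BranchCity, OpenDate} here but is not a superkey — split on OpenDate → BranchCity, giving {BranchCity, OpenDate} and {AcctNo, AcctType, Balance, LoanNo, OpenDate}.
{BranchCity, OpenDate} is in BCNF.
{AcctNo, AcctType, Balance, LoanNo, OpenDate}: {AcctType} determines {AcctType, OpenDate} here but is not a superkey — split on AcctType → OpenDate, giving {AcctType, OpenDate} and {AcctNo, AcctType, Balance, LoanNo}.
{AcctType, OpenDate} is in BCNF.
{AcctNo, AcctType, Balance, LoanNo} is in BCNF.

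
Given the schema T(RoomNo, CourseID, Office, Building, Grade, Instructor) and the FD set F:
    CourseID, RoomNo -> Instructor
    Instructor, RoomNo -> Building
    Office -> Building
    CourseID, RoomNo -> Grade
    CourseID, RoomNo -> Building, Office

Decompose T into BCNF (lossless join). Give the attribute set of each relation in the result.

Candidate key of the original relation: {CourseID, RoomNo}.
In {Building, CourseID, Grade, Instructor, Office, RoomNo}, {Instructor, RoomNo} is not a superkey ({Instructor, RoomNo}⁺ restricted to this set is {Building, Instructor, RoomNo}), so split on Instructor, RoomNo -> Building into {Building, Instructor, RoomNo} and {CourseID, Grade, Instructor, Office, RoomNo}.
{Building, Instructor, RoomNo} is in BCNF.
{CourseID, Grade, Instructor, Office, RoomNo} is in BCNF.

{Building, Instructor, RoomNo}; {CourseID, Grade, Instructor, Office, RoomNo}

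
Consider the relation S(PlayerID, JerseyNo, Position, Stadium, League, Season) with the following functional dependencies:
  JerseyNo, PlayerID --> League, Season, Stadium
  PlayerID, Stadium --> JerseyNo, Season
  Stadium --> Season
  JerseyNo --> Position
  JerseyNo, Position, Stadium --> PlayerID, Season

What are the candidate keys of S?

{JerseyNo, PlayerID}, {JerseyNo, Stadium}, {PlayerID, Stadium}

{JerseyNo, PlayerID} is a candidate key since {JerseyNo, PlayerID}⁺ = {JerseyNo, League, PlayerID, Position, Season, Stadium} covers every attribute.
{JerseyNo, Stadium} is a candidate key since {JerseyNo, Stadium}⁺ = {JerseyNo, League, PlayerID, Position, Season, Stadium} covers every attribute.
{PlayerID, Stadium} is a candidate key since {PlayerID, Stadium}⁺ = {JerseyNo, League, PlayerID, Position, Season, Stadium} covers every attribute.
Any other superkey properly contains one of these, so there are no further candidate keys.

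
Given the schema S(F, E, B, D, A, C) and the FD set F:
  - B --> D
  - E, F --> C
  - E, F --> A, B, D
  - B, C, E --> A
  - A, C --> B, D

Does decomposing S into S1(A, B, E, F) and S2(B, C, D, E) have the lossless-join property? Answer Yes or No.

The shared attributes are {B, E} and {B, E}⁺ = {B, D, E}.
S1 ⊄ {B, D, E} and S2 ⊄ {B, D, E}, so the split is lossy.

No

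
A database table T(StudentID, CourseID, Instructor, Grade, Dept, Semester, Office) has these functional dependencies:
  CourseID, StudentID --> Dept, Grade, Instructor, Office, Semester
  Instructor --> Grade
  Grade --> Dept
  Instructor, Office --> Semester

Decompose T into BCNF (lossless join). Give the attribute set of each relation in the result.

{CourseID, Instructor, Office, StudentID}; {Dept, Grade}; {Grade, Instructor}; {Instructor, Office, Semester}

Candidate key of the original relation: {CourseID, StudentID}.
Within {CourseID, Dept, Grade, Instructor, Office, Semester, StudentID}: {Instructor}⁺ ∩ {CourseID, Dept, Grade, Instructor, Office, Semester, StudentID} = {Dept, Grade, Instructor}, not the whole set, so Instructor --> Dept, Grade violates BCNF; decompose into {Dept, Grade, Instructor} and {CourseID, Instructor, Office, Semester, StudentID}.
Within {Dept, Grade, Instructor}: {Grade}⁺ ∩ {Dept, Grade, Instructor} = {Dept, Grade}, not the whole set, so Grade --> Dept violates BCNF; decompose into {Dept, Grade} and {Grade, Instructor}.
{Dept, Grade}: every determinant is a superkey — BCNF.
{Grade, Instructor}: every determinant is a superkey — BCNF.
Within {CourseID, Instructor, Office, Semester, StudentID}: {Instructor, Office}⁺ ∩ {CourseID, Instructor, Office, Semester, StudentID} = {Instructor, Office, Semester}, not the whole set, so Instructor, Office --> Semester violates BCNF; decompose into {Instructor, Office, Semester} and {CourseID, Instructor, Office, StudentID}.
{Instructor, Office, Semester}: every determinant is a superkey — BCNF.
{CourseID, Instructor, Office, StudentID}: every determinant is a superkey — BCNF.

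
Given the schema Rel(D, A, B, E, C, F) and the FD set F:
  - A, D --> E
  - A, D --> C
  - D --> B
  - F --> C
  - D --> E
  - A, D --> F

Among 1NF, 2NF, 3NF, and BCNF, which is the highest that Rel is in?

1NF

Candidate key: {A, D}. Prime attributes: {A, D}.
For D --> B we have {D}⁺ = {B, D, E}; {D} is not a superkey, so BCNF fails.
D --> B determines the non-prime attribute {B} from a non-superkey — 3NF is violated.
{D} is a proper subset of the key {A, D}, and {D}⁺ contains the non-prime attributes {B, E} — a partial dependency, so 2NF is violated.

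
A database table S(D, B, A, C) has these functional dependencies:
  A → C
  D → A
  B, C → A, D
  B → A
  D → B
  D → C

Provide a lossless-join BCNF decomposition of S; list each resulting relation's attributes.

Candidate keys of the original relation: {B}, {D}.
Within {A, B, C, D}: {A}⁺ ∩ {A, B, C, D} = {A, C}, not the whole set, so A → C violates BCNF; decompose into {A, C} and {A, B, D}.
{A, C} is in BCNF.
{A, B, D} is in BCNF.

{A, B, D}; {A, C}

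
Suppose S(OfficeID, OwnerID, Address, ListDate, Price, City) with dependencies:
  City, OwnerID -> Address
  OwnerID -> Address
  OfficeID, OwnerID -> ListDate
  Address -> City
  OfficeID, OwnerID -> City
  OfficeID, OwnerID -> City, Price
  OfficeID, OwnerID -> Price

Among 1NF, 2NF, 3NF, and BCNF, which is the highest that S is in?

1NF

Candidate key: {OfficeID, OwnerID}. Prime attributes: {OfficeID, OwnerID}.
City, OwnerID -> Address: {City, OwnerID}⁺ = {Address, City, OwnerID}, which is not all of the attributes, so the left side is not a superkey — BCNF is violated.
City, OwnerID -> Address determines the non-prime attribute {Address} from a non-superkey — 3NF is violated.
Since {OwnerID} ⊂ {OfficeID, OwnerID} and {OwnerID}⁺ ⊇ {Address, City} with {Address, City} non-prime, there is a partial dependency; 2NF fails.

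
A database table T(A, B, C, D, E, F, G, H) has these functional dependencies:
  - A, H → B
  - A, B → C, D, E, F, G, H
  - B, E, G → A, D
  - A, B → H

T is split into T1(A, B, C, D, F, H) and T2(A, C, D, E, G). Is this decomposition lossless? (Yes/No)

No

The shared attributes are {A, C, D} and {A, C, D}⁺ = {A, C, D}.
T1 ⊄ {A, C, D} and T2 ⊄ {A, C, D}, so the split is lossy.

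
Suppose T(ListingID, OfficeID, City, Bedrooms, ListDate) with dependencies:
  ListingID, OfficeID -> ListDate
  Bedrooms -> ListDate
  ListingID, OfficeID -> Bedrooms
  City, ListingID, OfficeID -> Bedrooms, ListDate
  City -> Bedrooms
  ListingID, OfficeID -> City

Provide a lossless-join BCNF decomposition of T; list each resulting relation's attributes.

{Bedrooms, City}; {Bedrooms, ListDate}; {City, ListingID, OfficeID}

Candidate key of the original relation: {ListingID, OfficeID}.
Within {Bedrooms, City, ListDate, ListingID, OfficeID}: {Bedrooms}⁺ ∩ {Bedrooms, City, ListDate, ListingID, OfficeID} = {Bedrooms, ListDate}, not the whole set, so Bedrooms -> ListDate violates BCNF; decompose into {Bedrooms, ListDate} and {Bedrooms, City, ListingID, OfficeID}.
{Bedrooms, ListDate} is in BCNF.
Within {Bedrooms, City, ListingID, OfficeID}: {City}⁺ ∩ {Bedrooms, City, ListingID, OfficeID} = {Bedrooms, City}, not the whole set, so City -> Bedrooms violates BCNF; decompose into {Bedrooms, City} and {City, ListingID, OfficeID}.
{Bedrooms, City} is in BCNF.
{City, ListingID, OfficeID} is in BCNF.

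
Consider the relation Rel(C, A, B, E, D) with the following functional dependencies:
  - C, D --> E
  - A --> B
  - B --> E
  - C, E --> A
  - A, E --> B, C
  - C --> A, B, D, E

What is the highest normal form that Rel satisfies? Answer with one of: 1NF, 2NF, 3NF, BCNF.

2NF

Candidate keys: {A}, {C}. Prime attributes: {A, C}.
B --> E: {B}⁺ = {B, E}, which is not all of the attributes, so the left side is not a superkey — BCNF is violated.
B --> E has non-prime {E} on the right and a non-superkey on the left, so 3NF fails.
Every candidate key is a single attribute, so no partial dependency is possible; 2NF holds.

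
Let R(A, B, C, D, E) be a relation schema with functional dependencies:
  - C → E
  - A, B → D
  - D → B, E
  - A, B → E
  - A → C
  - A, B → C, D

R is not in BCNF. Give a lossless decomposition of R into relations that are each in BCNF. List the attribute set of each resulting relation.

Candidate keys of the original relation: {A, B}, {A, D}.
In {A, B, C, D, E}, {C} is not a superkey ({C}⁺ restricted to this set is {C, E}), so split on C → E into {C, E} and {A, B, C, D}.
{C, E} is in BCNF.
In {A, B, C, D}, {D} is not a superkey ({D}⁺ restricted to this set is {B, D}), so split on D → B into {B, D} and {A, C, D}.
{B, D} is in BCNF.
In {A, C, D}, {A} is not a superkey ({A}⁺ restricted to this set is {A, C}), so split on A → C into {A, C} and {A, D}.
{A, C} is in BCNF.
{A, D} is in BCNF.

{A, C}; {A, D}; {B, D}; {C, E}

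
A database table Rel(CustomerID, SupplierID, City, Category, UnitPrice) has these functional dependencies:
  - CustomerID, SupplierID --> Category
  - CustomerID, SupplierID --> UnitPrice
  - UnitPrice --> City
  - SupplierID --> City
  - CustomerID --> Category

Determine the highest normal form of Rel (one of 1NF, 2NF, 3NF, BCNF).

1NF

Candidate key: {CustomerID, SupplierID}. Prime attributes: {CustomerID, SupplierID}.
UnitPrice --> City: {UnitPrice}⁺ = {City, UnitPrice}, which is not all of the attributes, so the left side is not a superkey — BCNF is violated.
Because {City} is non-prime and the left side of UnitPrice --> City is not a superkey, the relation is not in 3NF.
Since {CustomerID} ⊂ {CustomerID, SupplierID} and {CustomerID}⁺ ⊇ {Category} with {Category} non-prime, there is a partial dependency; 2NF fails.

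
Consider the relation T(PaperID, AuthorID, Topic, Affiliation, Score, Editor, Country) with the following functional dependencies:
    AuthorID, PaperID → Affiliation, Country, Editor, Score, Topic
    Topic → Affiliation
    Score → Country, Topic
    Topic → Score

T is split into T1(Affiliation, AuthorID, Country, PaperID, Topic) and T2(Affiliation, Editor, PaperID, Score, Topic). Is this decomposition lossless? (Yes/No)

No

Common attributes: {Affiliation, PaperID, Topic}; their closure is {Affiliation, Country, PaperID, Score, Topic}.
Neither T1 nor T2 is contained in that closure, so the decomposition is lossy.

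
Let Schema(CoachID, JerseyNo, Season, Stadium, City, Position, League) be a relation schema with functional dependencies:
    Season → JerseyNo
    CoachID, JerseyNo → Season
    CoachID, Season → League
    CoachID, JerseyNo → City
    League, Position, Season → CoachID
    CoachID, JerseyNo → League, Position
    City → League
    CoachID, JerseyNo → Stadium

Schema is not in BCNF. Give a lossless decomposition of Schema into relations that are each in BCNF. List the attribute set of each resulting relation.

{City, CoachID, Position, Season, Stadium}; {City, League}; {JerseyNo, Season}

Candidate keys of the original relation: {City, Position, Season}, {CoachID, JerseyNo}, {CoachID, Season}, {League, Position, Season}.
{City, CoachID, JerseyNo, League, Position, Season, Stadium}: {Season} determines {JerseyNo, Season} here but is not a superkey — split on Season → JerseyNo, giving {JerseyNo, Season} and {City, CoachID, League, Position, Season, Stadium}.
{JerseyNo, Season} is in BCNF.
{City, CoachID, League, Position, Season, Stadium}: {City} determines {City, League} here but is not a superkey — split on City → League, giving {City, League} and {City, CoachID, Position, Season, Stadium}.
{City, League} is in BCNF.
{City, CoachID, Position, Season, Stadium} is in BCNF.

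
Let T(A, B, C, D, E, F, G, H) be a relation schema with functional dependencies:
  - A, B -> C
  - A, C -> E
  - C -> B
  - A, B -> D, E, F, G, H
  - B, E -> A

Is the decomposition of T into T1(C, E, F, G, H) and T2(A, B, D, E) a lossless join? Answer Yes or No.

T1 ∩ T2 = {E}; its closure under F is {E}.
The closure covers neither T1 nor T2 entirely; the join is not lossless.

No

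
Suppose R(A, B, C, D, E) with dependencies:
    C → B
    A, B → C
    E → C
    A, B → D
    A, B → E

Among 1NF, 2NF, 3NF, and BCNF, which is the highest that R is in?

Candidate keys: {A, B}, {A, C}, {A, E}. Prime attributes: {A, B, C, E}.
For C → B we have {C}⁺ = {B, C}; {C} is not a superkey, so BCNF fails.
Its right-hand attributes {B} are all prime, as are those of every other non-superkey FD — the relation is in 3NF.

3NF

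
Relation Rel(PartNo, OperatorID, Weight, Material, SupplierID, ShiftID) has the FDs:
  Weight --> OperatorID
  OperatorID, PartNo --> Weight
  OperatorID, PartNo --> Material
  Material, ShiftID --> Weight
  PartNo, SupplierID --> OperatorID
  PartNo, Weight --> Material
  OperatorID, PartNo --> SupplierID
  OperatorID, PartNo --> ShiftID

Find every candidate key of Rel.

{Material, PartNo, ShiftID}, {OperatorID, PartNo}, {PartNo, SupplierID}, {PartNo, Weight}

Attributes never on any right-hand side: {PartNo} — every candidate key must contain it.
Closure of {OperatorID, PartNo} is {Material, OperatorID, PartNo, ShiftID, SupplierID, Weight}, the whole schema; {OperatorID, PartNo} is a candidate key.
Closure of {PartNo, SupplierID} is {Material, OperatorID, PartNo, ShiftID, SupplierID, Weight}, the whole schema; {PartNo, SupplierID} is a candidate key.
Closure of {PartNo, Weight} is {Material, OperatorID, PartNo, ShiftID, SupplierID, Weight}, the whole schema; {PartNo, Weight} is a candidate key.
Closure of {Material, PartNo, ShiftID} is {Material, OperatorID, PartNo, ShiftID, SupplierID, Weight}, the whole schema; {Material, PartNo, ShiftID} is a candidate key.
These are minimal and exhaustive — every other superkey contains one of them.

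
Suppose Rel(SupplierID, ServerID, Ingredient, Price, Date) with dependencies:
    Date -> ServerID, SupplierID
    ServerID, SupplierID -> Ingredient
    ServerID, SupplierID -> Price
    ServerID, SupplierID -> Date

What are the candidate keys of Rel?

{Date}, {ServerID, SupplierID}

{Date}⁺ = {Date, Ingredient, Price, ServerID, SupplierID}, which is every attribute, so {Date} is a candidate key.
{ServerID, SupplierID}⁺ = {Date, Ingredient, Price, ServerID, SupplierID}, which is every attribute, so {ServerID, SupplierID} is a candidate key.
No proper subset of any of these is a key, and no other minimal superkey exists.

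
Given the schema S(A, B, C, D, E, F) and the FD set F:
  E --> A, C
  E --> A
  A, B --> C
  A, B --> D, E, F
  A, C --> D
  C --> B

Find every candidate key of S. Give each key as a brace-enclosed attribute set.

Closure of {E} is {A, B, C, D, E, F}, the whole schema; {E} is a candidate key.
Closure of {A, B} is {A, B, C, D, E, F}, the whole schema; {A, B} is a candidate key.
Closure of {A, C} is {A, B, C, D, E, F}, the whole schema; {A, C} is a candidate key.
Any other superkey properly contains one of these, so there are no further candidate keys.

{A, B}, {A, C}, {E}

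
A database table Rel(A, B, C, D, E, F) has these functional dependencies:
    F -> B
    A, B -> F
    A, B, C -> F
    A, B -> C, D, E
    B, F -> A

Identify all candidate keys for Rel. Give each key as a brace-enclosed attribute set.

Closure of {F} is {A, B, C, D, E, F}, the whole schema; {F} is a candidate key.
Closure of {A, B} is {A, B, C, D, E, F}, the whole schema; {A, B} is a candidate key.
No proper subset of any of these is a key, and no other minimal superkey exists.

{A, B}, {F}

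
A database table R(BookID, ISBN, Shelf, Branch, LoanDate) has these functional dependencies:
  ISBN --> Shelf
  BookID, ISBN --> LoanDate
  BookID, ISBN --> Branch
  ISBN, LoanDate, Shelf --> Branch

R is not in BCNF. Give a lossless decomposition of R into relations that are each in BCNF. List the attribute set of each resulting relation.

{BookID, ISBN, LoanDate}; {Branch, ISBN, LoanDate}; {ISBN, Shelf}

Candidate key of the original relation: {BookID, ISBN}.
In {BookID, Branch, ISBN, LoanDate, Shelf}, {ISBN} is not a superkey ({ISBN}⁺ restricted to this set is {ISBN, Shelf}), so split on ISBN --> Shelf into {ISBN, Shelf} and {BookID, Branch, ISBN, LoanDate}.
{ISBN, Shelf}: every determinant is a superkey — BCNF.
In {BookID, Branch, ISBN, LoanDate}, {ISBN, LoanDate} is not a superkey ({ISBN, LoanDate}⁺ restricted to this set is {Branch, ISBN, LoanDate}), so split on ISBN, LoanDate --> Branch into {Branch, ISBN, LoanDate} and {BookID, ISBN, LoanDate}.
{Branch, ISBN, LoanDate}: every determinant is a superkey — BCNF.
{BookID, ISBN, LoanDate}: every determinant is a superkey — BCNF.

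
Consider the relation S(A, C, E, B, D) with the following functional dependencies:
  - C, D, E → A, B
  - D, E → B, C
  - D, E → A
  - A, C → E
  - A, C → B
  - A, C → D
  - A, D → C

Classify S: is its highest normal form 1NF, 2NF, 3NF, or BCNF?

Candidate keys: {A, C}, {A, D}, {D, E}. Prime attributes: {A, C, D, E}.
Every FD has a superkey on the left, so the relation is in BCNF.

BCNF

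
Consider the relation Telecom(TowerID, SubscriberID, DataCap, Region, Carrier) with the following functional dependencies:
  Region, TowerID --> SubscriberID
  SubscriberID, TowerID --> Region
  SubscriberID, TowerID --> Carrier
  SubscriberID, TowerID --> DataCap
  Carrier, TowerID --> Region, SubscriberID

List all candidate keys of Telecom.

No FD produces {TowerID}, so it must be in every candidate key.
{Carrier, TowerID}⁺ = {Carrier, DataCap, Region, SubscriberID, TowerID} — all of the relation — so {Carrier, TowerID} is a candidate key.
{Region, TowerID}⁺ = {Carrier, DataCap, Region, SubscriberID, TowerID} — all of the relation — so {Region, TowerID} is a candidate key.
{SubscriberID, TowerID}⁺ = {Carrier, DataCap, Region, SubscriberID, TowerID} — all of the relation — so {SubscriberID, TowerID} is a candidate key.
Any other superkey properly contains one of these, so there are no further candidate keys.

{Carrier, TowerID}, {Region, TowerID}, {SubscriberID, TowerID}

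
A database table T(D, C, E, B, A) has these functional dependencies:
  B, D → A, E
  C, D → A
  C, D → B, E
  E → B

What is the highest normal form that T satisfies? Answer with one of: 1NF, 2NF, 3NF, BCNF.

Candidate key: {C, D}. Prime attributes: {C, D}.
B, D → A, E: {B, D}⁺ = {A, B, D, E}, which is not all of the attributes, so the left side is not a superkey — BCNF is violated.
Because {A, E} are non-prime and the left side of B, D → A, E is not a superkey, the relation is not in 3NF.
No non-prime attribute depends on a proper subset of any candidate key, so 2NF holds.

2NF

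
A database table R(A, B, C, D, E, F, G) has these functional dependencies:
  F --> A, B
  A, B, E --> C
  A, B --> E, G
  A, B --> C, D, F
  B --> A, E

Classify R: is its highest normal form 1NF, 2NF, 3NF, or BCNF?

Candidate keys: {B}, {F}. Prime attributes: {B, F}.
Each dependency's left side is a superkey — BCNF holds.

BCNF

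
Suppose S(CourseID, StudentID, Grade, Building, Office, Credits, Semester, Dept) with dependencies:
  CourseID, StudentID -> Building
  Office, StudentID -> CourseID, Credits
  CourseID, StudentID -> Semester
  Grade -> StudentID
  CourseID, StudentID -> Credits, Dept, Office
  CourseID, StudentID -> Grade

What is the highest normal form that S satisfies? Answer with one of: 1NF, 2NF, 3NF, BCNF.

3NF

Candidate keys: {CourseID, Grade}, {CourseID, StudentID}, {Grade, Office}, {Office, StudentID}. Prime attributes: {CourseID, Grade, Office, StudentID}.
For Grade -> StudentID we have {Grade}⁺ = {Grade, StudentID}; {Grade} is not a superkey, so BCNF fails.
But every attribute on its right side ({StudentID}) is prime, and the same holds for every other non-superkey FD, so 3NF still holds.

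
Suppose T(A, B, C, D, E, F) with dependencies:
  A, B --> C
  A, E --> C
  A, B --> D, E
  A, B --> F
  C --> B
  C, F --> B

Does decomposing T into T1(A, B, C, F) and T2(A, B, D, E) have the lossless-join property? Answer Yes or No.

Yes

Common attributes: {A, B}; their closure is {A, B, C, D, E, F}.
Since T1 ⊆ {A, B, C, D, E, F}, the intersection is a superkey of T1; the decomposition is lossless.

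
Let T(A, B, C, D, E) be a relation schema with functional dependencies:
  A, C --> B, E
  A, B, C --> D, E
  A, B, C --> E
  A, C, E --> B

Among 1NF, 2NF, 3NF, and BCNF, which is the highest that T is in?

BCNF

Candidate key: {A, C}. Prime attributes: {A, C}.
Every FD has a superkey on the left, so the relation is in BCNF.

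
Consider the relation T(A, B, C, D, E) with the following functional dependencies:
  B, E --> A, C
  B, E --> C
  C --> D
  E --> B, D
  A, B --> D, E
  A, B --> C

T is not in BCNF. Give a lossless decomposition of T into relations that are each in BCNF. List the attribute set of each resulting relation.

{A, B, C, E}; {C, D}

Candidate keys of the original relation: {A, B}, {E}.
In {A, B, C, D, E}, {C} is not a superkey ({C}⁺ restricted to this set is {C, D}), so split on C --> D into {C, D} and {A, B, C, E}.
{C, D} has no BCNF violation.
{A, B, C, E} has no BCNF violation.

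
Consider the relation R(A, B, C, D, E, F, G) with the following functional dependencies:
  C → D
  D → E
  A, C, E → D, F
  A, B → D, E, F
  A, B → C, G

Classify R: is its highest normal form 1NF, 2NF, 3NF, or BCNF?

2NF

Candidate key: {A, B}. Prime attributes: {A, B}.
For C → D we have {C}⁺ = {C, D, E}; {C} is not a superkey, so BCNF fails.
C → D determines the non-prime attribute {D} from a non-superkey — 3NF is violated.
No non-prime attribute depends on a proper subset of any candidate key, so 2NF holds.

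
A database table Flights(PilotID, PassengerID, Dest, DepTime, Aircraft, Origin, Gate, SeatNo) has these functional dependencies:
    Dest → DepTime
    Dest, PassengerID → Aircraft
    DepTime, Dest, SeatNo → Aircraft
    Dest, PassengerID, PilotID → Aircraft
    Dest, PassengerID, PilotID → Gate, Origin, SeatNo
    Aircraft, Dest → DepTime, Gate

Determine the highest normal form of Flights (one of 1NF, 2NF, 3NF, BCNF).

1NF

Candidate key: {Dest, PassengerID, PilotID}. Prime attributes: {Dest, PassengerID, PilotID}.
For Dest → DepTime we have {Dest}⁺ = {DepTime, Dest}; {Dest} is not a superkey, so BCNF fails.
Dest → DepTime determines the non-prime attribute {DepTime} from a non-superkey — 3NF is violated.
The proper key subset {Dest} of {Dest, PassengerID, PilotID} determines non-prime {DepTime}, so the relation is not even in 2NF.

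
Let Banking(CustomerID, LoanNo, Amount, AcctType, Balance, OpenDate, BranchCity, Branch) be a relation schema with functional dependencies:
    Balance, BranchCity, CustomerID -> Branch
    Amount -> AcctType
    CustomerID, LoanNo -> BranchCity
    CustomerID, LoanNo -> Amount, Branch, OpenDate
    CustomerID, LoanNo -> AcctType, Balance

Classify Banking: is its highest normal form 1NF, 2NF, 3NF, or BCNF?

2NF

Candidate key: {CustomerID, LoanNo}. Prime attributes: {CustomerID, LoanNo}.
For Balance, BranchCity, CustomerID -> Branch we have {Balance, BranchCity, CustomerID}⁺ = {Balance, Branch, BranchCity, CustomerID}; {Balance, BranchCity, CustomerID} is not a superkey, so BCNF fails.
Because {Branch} is non-prime and the left side of Balance, BranchCity, CustomerID -> Branch is not a superkey, the relation is not in 3NF.
No non-prime attribute depends on a proper subset of any candidate key, so 2NF holds.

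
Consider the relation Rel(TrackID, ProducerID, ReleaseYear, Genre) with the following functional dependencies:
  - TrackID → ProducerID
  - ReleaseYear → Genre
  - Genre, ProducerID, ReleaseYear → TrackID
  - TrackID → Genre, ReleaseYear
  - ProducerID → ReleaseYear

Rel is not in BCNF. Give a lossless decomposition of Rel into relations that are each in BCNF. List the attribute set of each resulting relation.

Candidate keys of the original relation: {ProducerID}, {TrackID}.
In {Genre, ProducerID, ReleaseYear, TrackID}, {ReleaseYear} is not a superkey ({ReleaseYear}⁺ restricted to this set is {Genre, ReleaseYear}), so split on ReleaseYear → Genre into {Genre, ReleaseYear} and {ProducerID, ReleaseYear, TrackID}.
{Genre, ReleaseYear} has no BCNF violation.
{ProducerID, ReleaseYear, TrackID} has no BCNF violation.

{Genre, ReleaseYear}; {ProducerID, ReleaseYear, TrackID}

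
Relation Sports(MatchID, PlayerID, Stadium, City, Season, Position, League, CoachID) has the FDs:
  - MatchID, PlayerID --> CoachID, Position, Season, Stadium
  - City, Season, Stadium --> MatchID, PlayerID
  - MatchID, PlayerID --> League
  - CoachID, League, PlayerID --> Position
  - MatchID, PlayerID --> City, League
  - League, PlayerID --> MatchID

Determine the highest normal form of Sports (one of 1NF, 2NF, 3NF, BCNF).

BCNF

Candidate keys: {City, Season, Stadium}, {League, PlayerID}, {MatchID, PlayerID}. Prime attributes: {City, League, MatchID, PlayerID, Season, Stadium}.
Each dependency's left side is a superkey — BCNF holds.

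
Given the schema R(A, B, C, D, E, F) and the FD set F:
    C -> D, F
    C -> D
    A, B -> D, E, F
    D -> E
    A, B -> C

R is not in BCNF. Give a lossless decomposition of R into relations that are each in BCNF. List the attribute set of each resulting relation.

{A, B, C}; {C, D, F}; {D, E}

Candidate key of the original relation: {A, B}.
In {A, B, C, D, E, F}, {C} is not a superkey ({C}⁺ restricted to this set is {C, D, E, F}), so split on C -> D, E, F into {C, D, E, F} and {A, B, C}.
In {C, D, E, F}, {D} is not a superkey ({D}⁺ restricted to this set is {D, E}), so split on D -> E into {D, E} and {C, D, F}.
{D, E} has no BCNF violation.
{C, D, F} has no BCNF violation.
{A, B, C} has no BCNF violation.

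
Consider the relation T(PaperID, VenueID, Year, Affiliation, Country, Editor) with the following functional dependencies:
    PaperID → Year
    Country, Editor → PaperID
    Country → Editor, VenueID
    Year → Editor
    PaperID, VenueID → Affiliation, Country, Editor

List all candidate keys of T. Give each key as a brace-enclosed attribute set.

{Country}, {PaperID, VenueID}

{Country}⁺ = {Affiliation, Country, Editor, PaperID, VenueID, Year}, which is every attribute, so {Country} is a candidate key.
{PaperID, VenueID}⁺ = {Affiliation, Country, Editor, PaperID, VenueID, Year}, which is every attribute, so {PaperID, VenueID} is a candidate key.
No proper subset of any of these is a key, and no other minimal superkey exists.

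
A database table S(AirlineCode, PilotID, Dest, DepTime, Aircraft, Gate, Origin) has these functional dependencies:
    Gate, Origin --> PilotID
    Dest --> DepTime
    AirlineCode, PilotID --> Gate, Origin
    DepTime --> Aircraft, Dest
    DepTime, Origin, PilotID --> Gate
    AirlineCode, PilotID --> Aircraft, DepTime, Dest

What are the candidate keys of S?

No FD produces {AirlineCode}, so it must be in every candidate key.
{AirlineCode, PilotID} is a candidate key since {AirlineCode, PilotID}⁺ = {Aircraft, AirlineCode, DepTime, Dest, Gate, Origin, PilotID} covers every attribute.
{AirlineCode, Gate, Origin} is a candidate key since {AirlineCode, Gate, Origin}⁺ = {Aircraft, AirlineCode, DepTime, Dest, Gate, Origin, PilotID} covers every attribute.
Any other superkey properly contains one of these, so there are no further candidate keys.

{AirlineCode, Gate, Origin}, {AirlineCode, PilotID}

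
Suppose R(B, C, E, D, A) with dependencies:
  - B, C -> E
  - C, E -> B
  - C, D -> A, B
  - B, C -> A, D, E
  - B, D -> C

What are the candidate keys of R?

{B, C} is a candidate key since {B, C}⁺ = {A, B, C, D, E} covers every attribute.
{B, D} is a candidate key since {B, D}⁺ = {A, B, C, D, E} covers every attribute.
{C, D} is a candidate key since {C, D}⁺ = {A, B, C, D, E} covers every attribute.
{C, E} is a candidate key since {C, E}⁺ = {A, B, C, D, E} covers every attribute.
Any other superkey properly contains one of these, so there are no further candidate keys.

{B, C}, {B, D}, {C, D}, {C, E}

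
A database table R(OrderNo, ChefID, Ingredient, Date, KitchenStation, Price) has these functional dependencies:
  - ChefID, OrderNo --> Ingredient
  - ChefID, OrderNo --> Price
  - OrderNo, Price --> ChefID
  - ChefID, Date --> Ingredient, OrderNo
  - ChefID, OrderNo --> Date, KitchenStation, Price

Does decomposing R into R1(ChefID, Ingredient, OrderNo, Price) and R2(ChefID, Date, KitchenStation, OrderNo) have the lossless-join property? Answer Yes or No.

The shared attributes are {ChefID, OrderNo} and {ChefID, OrderNo}⁺ = {ChefID, Date, Ingredient, KitchenStation, OrderNo, Price}.
Since R1 ⊆ {ChefID, Date, Ingredient, KitchenStation, OrderNo, Price}, the intersection is a superkey of R1; the decomposition is lossless.

Yes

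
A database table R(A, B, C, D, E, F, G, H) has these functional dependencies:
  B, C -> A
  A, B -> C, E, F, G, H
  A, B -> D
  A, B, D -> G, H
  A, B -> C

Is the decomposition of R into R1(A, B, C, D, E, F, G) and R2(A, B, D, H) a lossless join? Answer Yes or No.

Yes

The shared attributes are {A, B, D} and {A, B, D}⁺ = {A, B, C, D, E, F, G, H}.
Since R1 ⊆ {A, B, C, D, E, F, G, H}, the intersection is a superkey of R1; the decomposition is lossless.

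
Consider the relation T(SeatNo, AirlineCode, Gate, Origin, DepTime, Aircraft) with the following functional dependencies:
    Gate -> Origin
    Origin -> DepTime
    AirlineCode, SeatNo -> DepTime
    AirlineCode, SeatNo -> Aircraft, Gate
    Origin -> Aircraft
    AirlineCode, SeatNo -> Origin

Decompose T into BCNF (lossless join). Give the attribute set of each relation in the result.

{Aircraft, DepTime, Origin}; {AirlineCode, Gate, SeatNo}; {Gate, Origin}

Candidate key of the original relation: {AirlineCode, SeatNo}.
Within {Aircraft, AirlineCode, DepTime, Gate, Origin, SeatNo}: {Gate}⁺ ∩ {Aircraft, AirlineCode, DepTime, Gate, Origin, SeatNo} = {Aircraft, DepTime, Gate, Origin}, not the whole set, so Gate -> Aircraft, DepTime, Origin violates BCNF; decompose into {Aircraft, DepTime, Gate, Origin} and {AirlineCode, Gate, SeatNo}.
Within {Aircraft, DepTime, Gate, Origin}: {Origin}⁺ ∩ {Aircraft, DepTime, Gate, Origin} = {Aircraft, DepTime, Origin}, not the whole set, so Origin -> Aircraft, DepTime violates BCNF; decompose into {Aircraft, DepTime, Origin} and {Gate, Origin}.
{Aircraft, DepTime, Origin}: every determinant is a superkey — BCNF.
{Gate, Origin}: every determinant is a superkey — BCNF.
{AirlineCode, Gate, SeatNo}: every determinant is a superkey — BCNF.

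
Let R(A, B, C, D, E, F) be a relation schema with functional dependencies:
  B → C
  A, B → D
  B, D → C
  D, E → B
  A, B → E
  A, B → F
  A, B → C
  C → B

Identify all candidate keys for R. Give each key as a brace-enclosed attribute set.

Attributes never on any right-hand side: {A} — every candidate key must contain it.
{A, B} is a candidate key since {A, B}⁺ = {A, B, C, D, E, F} covers every attribute.
{A, C} is a candidate key since {A, C}⁺ = {A, B, C, D, E, F} covers every attribute.
{A, D, E} is a candidate key since {A, D, E}⁺ = {A, B, C, D, E, F} covers every attribute.
No proper subset of any of these is a key, and no other minimal superkey exists.

{A, B}, {A, C}, {A, D, E}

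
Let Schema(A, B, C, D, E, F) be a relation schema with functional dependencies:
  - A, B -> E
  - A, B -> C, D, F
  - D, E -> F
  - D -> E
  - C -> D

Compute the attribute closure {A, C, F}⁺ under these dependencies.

{A, C, D, E, F}

Start with {A, C, F}.
C -> D applies; add {D} → now {A, C, D, F}.
D -> E applies; add {E} → now {A, C, D, E, F}.
No further FD applies.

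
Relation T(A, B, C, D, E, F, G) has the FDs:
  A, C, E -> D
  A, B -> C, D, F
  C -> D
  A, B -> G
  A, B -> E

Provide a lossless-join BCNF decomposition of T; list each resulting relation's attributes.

{A, B, C, E, F, G}; {C, D}

Candidate key of the original relation: {A, B}.
In {A, B, C, D, E, F, G}, {A, C, E} is not a superkey ({A, C, E}⁺ restricted to this set is {A, C, D, E}), so split on A, C, E -> D into {A, C, D, E} and {A, B, C, E, F, G}.
In {A, C, D, E}, {C} is not a superkey ({C}⁺ restricted to this set is {C, D}), so split on C -> D into {C, D} and {A, C, E}.
{C, D}: every determinant is a superkey — BCNF.
{A, C, E}: every determinant is a superkey — BCNF.
{A, B, C, E, F, G}: every determinant is a superkey — BCNF.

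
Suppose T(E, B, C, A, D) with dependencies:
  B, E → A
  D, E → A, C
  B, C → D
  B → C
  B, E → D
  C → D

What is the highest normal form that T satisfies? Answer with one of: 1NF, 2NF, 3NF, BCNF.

Candidate key: {B, E}. Prime attributes: {B, E}.
D, E → A, C breaks BCNF: {D, E}⁺ = {A, C, D, E}, so {D, E} is not a superkey.
D, E → A, C has non-prime {A, C} on the right and a non-superkey on the left, so 3NF fails.
Since {B} ⊂ {B, E} and {B}⁺ ⊇ {C, D} with {C, D} non-prime, there is a partial dependency; 2NF fails.

1NF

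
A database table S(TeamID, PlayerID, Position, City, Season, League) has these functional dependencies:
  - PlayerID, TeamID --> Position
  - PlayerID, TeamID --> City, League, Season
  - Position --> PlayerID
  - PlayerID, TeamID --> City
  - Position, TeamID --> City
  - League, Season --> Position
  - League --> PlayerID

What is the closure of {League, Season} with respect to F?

Start with {League, Season}.
League, Season --> Position applies; add {Position} → now {League, Position, Season}.
League --> PlayerID applies; add {PlayerID} → now {League, PlayerID, Position, Season}.
No further FD applies.

{League, PlayerID, Position, Season}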